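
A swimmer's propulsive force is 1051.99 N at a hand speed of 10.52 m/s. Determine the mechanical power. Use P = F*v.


P = F * v
P = 1051.99 * 10.52
P = 11066.9348 W

11066.9348 W


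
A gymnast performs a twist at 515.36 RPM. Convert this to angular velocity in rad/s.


omega = RPM * 2 * pi / 60
omega = 515.36 * 2 * 3.14159 / 60
omega = 3238.1024 / 60 = 53.9684 rad/s

53.9684 rad/s


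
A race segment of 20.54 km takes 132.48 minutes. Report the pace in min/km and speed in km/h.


Pace = time / distance = 132.48 min / 20.54 km = 6.4499 min/km
Speed = distance / time_in_hours = 20.54 / 2.208 hr
Speed = 9.3025 km/h

6.4499 min/km, 9.3025 km/h


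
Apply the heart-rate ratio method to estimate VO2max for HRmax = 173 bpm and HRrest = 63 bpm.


VO2max = 15.3 * HRmax / HRrest
VO2max = 15.3 * 173 / 63
VO2max = 2646.9 / 63 = 42.0143 mL/kg/min

42.0143 mL/kg/min


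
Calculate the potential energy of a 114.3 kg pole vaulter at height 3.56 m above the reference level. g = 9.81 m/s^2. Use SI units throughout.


PE = m * g * h
PE = 114.3 * 9.81 * 3.56
PE = 1121.283 * 3.56 = 3991.7675 J

3991.7675 J


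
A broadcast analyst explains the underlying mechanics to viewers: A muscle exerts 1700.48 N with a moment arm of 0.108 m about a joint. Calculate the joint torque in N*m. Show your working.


tau = F * d
tau = 1700.48 * 0.108
tau = 183.6518 N*m

183.6518 N*m


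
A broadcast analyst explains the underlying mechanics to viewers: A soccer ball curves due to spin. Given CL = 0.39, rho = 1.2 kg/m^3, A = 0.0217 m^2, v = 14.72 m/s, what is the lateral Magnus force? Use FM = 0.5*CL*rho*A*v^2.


FM = 0.5 * CL * rho * A * v^2
FM = 0.5 * 0.39 * 1.2 * 0.0217 * 14.72^2
v^2 = 216.6784
FM = 0.5 * 0.39 * 1.2 * 0.0217 * 216.6784 = 1.1002 N

1.1002 N


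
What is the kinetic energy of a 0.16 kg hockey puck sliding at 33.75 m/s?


KE = 0.5 * m * v^2
KE = 0.5 * 0.16 * 33.75^2
KE = 0.5 * 0.16 * 1139.0625 = 91.125 J

91.125 J


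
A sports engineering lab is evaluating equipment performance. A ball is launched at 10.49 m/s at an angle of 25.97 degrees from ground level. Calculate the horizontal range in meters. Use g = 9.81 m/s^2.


R = v^2 * sin(2*theta) / g
Convert angle to radians: theta = 25.97 deg = 0.4533 rad
sin(2*theta) = sin(0.9065) = 0.7874
R = 10.49^2 * 0.7874 / 9.81
R = 110.0401 * 0.7874 / 9.81 = 8.832 m

8.832 m


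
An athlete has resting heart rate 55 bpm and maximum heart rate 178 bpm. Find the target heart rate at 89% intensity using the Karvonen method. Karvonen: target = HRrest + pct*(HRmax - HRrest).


Target = HRrest + pct*(HRmax - HRrest)
Heart rate reserve = HRmax - HRrest = 178 - 55 = 123 bpm
Fraction = 89% = 0.89
Target = 55 + 0.89 * 123
Target = 55 + 109.47 = 164.47 bpm

164.47 bpm


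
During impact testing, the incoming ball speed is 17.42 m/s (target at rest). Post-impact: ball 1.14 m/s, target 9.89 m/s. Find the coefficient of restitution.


e = (v2_after - v1_after) / (v1_before - v2_before)
Numerator = 9.89 - 1.14 = 8.75
Denominator = 17.42 - 0 = 17.42
e = 8.75 / 17.42 = 0.5023

0.5023


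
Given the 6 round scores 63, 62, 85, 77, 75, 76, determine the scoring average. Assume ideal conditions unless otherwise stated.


Average = sum / n
Sum = 438
Average = 438 / 6 = 73

73


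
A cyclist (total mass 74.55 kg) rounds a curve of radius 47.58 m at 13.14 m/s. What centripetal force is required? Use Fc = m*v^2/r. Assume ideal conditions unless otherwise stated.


Fc = m * v^2 / r
v^2 = 13.14^2 = 172.6596
Fc = 74.55 * 172.6596 / 47.58
Fc = 12871.7732 / 47.58 = 270.5291 N

270.5291 N


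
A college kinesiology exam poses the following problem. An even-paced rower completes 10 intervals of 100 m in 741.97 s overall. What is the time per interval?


Split time = total_time / n_laps = 741.97 / 10
Split time = 74.197 s per lap

74.197 s


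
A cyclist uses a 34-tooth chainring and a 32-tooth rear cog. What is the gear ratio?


GR = front_teeth / rear_teeth
GR = 34 / 32
GR = 1.0625

1.0625


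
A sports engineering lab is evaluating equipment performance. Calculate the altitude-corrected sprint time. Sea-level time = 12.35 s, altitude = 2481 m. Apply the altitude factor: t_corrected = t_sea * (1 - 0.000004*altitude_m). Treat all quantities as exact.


Correction factor = 1 - 0.000004 * 2481 = 0.990076
t_corrected = t_sea * factor = 12.35 * 0.990076
t_corrected = 12.2274 s

12.2274 s


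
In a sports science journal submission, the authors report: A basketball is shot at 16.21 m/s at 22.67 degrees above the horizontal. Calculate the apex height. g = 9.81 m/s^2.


H = (v*sin(theta))^2 / (2*g)
vy = v*sin(theta) = 16.21 * sin(22.67 deg) = 6.2477 m/s
H = vy^2 / (2*g) = 39.0338 / (2*9.81)
H = 39.0338 / 19.62 = 1.9895 m

1.9895 m


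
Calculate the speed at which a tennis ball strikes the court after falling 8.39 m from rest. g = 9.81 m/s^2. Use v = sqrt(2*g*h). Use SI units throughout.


v = sqrt(2 * g * h)
v = sqrt(2 * 9.81 * 8.39)
v = sqrt(164.6118) = 12.8301 m/s

12.8301 m/s


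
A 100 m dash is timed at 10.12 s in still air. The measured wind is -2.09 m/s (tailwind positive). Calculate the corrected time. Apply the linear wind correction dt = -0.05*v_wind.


dt = -0.05 * v_wind = -0.05 * -2.09 = 0.1045 s
t_corrected = t_still + dt = 10.12 + (0.1045)
t_corrected = 10.2245 s

10.2245 s


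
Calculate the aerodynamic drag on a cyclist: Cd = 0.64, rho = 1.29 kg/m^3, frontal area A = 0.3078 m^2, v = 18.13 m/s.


Fd = 0.5 * Cd * rho * A * v^2
Fd = 0.5 * 0.64 * 1.29 * 0.3078 * 18.13^2
v^2 = 328.6969
Fd = 0.5 * 0.64 * 1.29 * 0.3078 * 328.6969 = 41.7642 N

41.7642 N


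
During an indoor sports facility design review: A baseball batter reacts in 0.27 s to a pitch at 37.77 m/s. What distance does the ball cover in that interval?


d = v * t
d = 37.77 * 0.27
d = 10.1979 m

10.1979 m


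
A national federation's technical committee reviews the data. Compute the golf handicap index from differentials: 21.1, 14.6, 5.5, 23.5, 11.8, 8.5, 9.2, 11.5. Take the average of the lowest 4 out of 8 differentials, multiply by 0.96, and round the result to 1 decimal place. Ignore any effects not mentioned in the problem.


All differentials: 21.1, 14.6, 5.5, 23.5, 11.8, 8.5, 9.2, 11.5
Sorted: 5.5, 8.5, 9.2, 11.5, 11.8, 14.6, 21.1, 23.5
Best 4: 5.5, 8.5, 9.2, 11.5
Average of best = 34.7 / 4 = 8.675
Raw index = 8.675 * 0.96 = 8.328
Handicap index = round(8.328, 1) = 8.3

8.3


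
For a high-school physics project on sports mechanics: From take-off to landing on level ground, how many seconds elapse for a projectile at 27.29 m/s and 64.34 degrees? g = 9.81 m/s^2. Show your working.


T = 2*v*sin(theta)/g
sin(theta) = sin(64.34 deg) = 0.9014
T = 2*27.29*0.9014 / 9.81
T = 49.1973 / 9.81 = 5.015 s

5.015 s


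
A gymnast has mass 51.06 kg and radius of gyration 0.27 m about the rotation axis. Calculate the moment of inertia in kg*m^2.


I = m * k^2
I = 51.06 * 0.27^2
I = 51.06 * 0.0729 = 3.7223 kg*m^2

3.7223 kg*m^2


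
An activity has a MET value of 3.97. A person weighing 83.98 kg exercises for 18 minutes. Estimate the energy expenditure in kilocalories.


kcal = MET * mass * time_hr
Convert time: 18 min = 0.3 hr
kcal = 3.97 * 83.98 * 0.3
kcal = 100.0202 kcal

100.0202 kcal


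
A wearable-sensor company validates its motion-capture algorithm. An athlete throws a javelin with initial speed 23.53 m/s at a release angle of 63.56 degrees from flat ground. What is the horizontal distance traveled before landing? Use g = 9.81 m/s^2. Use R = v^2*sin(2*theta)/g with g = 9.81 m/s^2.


R = v^2 * sin(2*theta) / g
Convert angle to radians: theta = 63.56 deg = 1.1093 rad
sin(2*theta) = sin(2.2187) = 0.7974
R = 23.53^2 * 0.7974 / 9.81
R = 553.6609 * 0.7974 / 9.81 = 45.0025 m

45.0025 m


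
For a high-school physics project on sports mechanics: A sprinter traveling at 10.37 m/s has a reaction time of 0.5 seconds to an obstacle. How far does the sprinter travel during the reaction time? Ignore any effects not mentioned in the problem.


d = v * t
d = 10.37 * 0.5
d = 5.185 m

5.185 m


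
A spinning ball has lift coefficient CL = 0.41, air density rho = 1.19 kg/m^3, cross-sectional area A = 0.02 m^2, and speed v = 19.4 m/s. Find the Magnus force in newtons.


FM = 0.5 * CL * rho * A * v^2
FM = 0.5 * 0.41 * 1.19 * 0.02 * 19.4^2
v^2 = 376.36
FM = 0.5 * 0.41 * 1.19 * 0.02 * 376.36 = 1.8363 N

1.8363 N


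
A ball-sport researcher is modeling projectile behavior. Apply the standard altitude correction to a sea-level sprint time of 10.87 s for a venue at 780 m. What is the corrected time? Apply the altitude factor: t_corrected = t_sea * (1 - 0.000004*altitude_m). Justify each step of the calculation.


Correction factor = 1 - 0.000004 * 780 = 0.99688
t_corrected = t_sea * factor = 10.87 * 0.99688
t_corrected = 10.8361 s

10.8361 s


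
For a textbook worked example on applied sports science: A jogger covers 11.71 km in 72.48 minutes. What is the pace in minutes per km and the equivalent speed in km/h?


Pace = time / distance = 72.48 min / 11.71 km = 6.1896 min/km
Speed = distance / time_in_hours = 11.71 / 1.208 hr
Speed = 9.6937 km/h

6.1896 min/km, 9.6937 km/h


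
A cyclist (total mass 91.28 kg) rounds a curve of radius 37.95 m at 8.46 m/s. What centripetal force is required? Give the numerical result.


Fc = m * v^2 / r
v^2 = 8.46^2 = 71.5716
Fc = 91.28 * 71.5716 / 37.95
Fc = 6533.0556 / 37.95 = 172.149 N

172.149 N


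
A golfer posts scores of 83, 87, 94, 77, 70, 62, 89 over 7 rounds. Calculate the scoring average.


Average = sum / n
Sum = 562
Average = 562 / 7 = 80.2857

80.2857


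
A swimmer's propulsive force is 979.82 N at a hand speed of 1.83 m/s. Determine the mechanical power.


P = F * v
P = 979.82 * 1.83
P = 1793.0706 W

1793.0706 W


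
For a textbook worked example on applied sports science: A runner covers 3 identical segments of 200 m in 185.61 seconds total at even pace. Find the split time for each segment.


Split time = total_time / n_laps = 185.61 / 3
Split time = 61.87 s per lap

61.87 s


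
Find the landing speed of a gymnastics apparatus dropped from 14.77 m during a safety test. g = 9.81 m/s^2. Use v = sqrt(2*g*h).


v = sqrt(2 * g * h)
v = sqrt(2 * 9.81 * 14.77)
v = sqrt(289.7874) = 17.0231 m/s

17.0231 m/s


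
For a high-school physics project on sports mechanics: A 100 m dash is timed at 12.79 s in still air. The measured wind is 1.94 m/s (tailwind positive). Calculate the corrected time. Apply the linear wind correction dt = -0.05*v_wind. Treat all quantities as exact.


dt = -0.05 * v_wind = -0.05 * 1.94 = -0.097 s
t_corrected = t_still + dt = 12.79 + (-0.097)
t_corrected = 12.693 s

12.693 s


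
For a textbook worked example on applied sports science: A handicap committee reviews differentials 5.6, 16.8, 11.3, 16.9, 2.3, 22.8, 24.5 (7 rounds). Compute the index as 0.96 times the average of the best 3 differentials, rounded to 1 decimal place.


All differentials: 5.6, 16.8, 11.3, 16.9, 2.3, 22.8, 24.5
Sorted: 2.3, 5.6, 11.3, 16.8, 16.9, 22.8, 24.5
Best 3: 2.3, 5.6, 11.3
Average of best = 19.2 / 3 = 6.4
Raw index = 6.4 * 0.96 = 6.144
Handicap index = round(6.144, 1) = 6.1

6.1


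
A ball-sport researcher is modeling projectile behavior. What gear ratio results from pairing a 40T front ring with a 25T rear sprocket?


GR = front_teeth / rear_teeth
GR = 40 / 25
GR = 1.6

1.6


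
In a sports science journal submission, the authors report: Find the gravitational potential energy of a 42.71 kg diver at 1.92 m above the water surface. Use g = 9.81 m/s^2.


PE = m * g * h
PE = 42.71 * 9.81 * 1.92
PE = 418.9851 * 1.92 = 804.4514 J

804.4514 J


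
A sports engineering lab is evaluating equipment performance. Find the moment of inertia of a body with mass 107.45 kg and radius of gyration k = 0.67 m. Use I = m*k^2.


I = m * k^2
I = 107.45 * 0.67^2
I = 107.45 * 0.4489 = 48.2343 kg*m^2

48.2343 kg*m^2


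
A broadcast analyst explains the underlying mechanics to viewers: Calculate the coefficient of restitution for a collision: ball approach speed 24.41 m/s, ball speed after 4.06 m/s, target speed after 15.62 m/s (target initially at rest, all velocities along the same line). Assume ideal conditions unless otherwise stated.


e = (v2_after - v1_after) / (v1_before - v2_before)
Numerator = 15.62 - 4.06 = 11.56
Denominator = 24.41 - 0 = 24.41
e = 11.56 / 24.41 = 0.4736

0.4736


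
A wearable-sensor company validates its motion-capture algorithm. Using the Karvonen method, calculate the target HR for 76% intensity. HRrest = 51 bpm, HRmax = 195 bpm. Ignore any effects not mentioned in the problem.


Target = HRrest + pct*(HRmax - HRrest)
Heart rate reserve = HRmax - HRrest = 195 - 51 = 144 bpm
Fraction = 76% = 0.76
Target = 51 + 0.76 * 144
Target = 51 + 109.44 = 160.44 bpm

160.44 bpm


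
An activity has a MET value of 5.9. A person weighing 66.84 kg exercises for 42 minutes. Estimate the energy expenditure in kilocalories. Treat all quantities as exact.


kcal = MET * mass * time_hr
Convert time: 42 min = 0.7 hr
kcal = 5.9 * 66.84 * 0.7
kcal = 276.0492 kcal

276.0492 kcal


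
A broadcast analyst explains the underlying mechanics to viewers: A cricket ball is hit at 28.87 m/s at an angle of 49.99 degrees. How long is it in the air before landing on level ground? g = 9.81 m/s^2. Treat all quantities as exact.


T = 2*v*sin(theta)/g
sin(theta) = sin(49.99 deg) = 0.7659
T = 2*28.87*0.7659 / 9.81
T = 44.2249 / 9.81 = 4.5081 s

4.5081 s


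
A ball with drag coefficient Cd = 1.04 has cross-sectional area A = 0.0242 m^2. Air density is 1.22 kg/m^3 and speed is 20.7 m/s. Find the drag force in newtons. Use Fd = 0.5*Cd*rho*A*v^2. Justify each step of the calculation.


Fd = 0.5 * Cd * rho * A * v^2
Fd = 0.5 * 1.04 * 1.22 * 0.0242 * 20.7^2
v^2 = 428.49
Fd = 0.5 * 1.04 * 1.22 * 0.0242 * 428.49 = 6.5784 N

6.5784 N


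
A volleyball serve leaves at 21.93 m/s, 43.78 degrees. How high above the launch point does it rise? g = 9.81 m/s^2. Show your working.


H = (v*sin(theta))^2 / (2*g)
vy = v*sin(theta) = 21.93 * sin(43.78 deg) = 15.1732 m/s
H = vy^2 / (2*g) = 230.2252 / (2*9.81)
H = 230.2252 / 19.62 = 11.7342 m

11.7342 m


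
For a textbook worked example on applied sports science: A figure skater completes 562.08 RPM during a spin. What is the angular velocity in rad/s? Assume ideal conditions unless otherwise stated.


omega = RPM * 2 * pi / 60
omega = 562.08 * 2 * 3.14159 / 60
omega = 3531.6528 / 60 = 58.8609 rad/s

58.8609 rad/s


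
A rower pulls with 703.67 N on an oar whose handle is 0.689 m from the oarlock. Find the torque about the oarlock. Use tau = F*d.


tau = F * d
tau = 703.67 * 0.689
tau = 484.8286 N*m

484.8286 N*m


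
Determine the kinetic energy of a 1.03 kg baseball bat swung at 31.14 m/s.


KE = 0.5 * m * v^2
KE = 0.5 * 1.03 * 31.14^2
KE = 0.5 * 1.03 * 969.6996 = 499.3953 J

499.3953 J


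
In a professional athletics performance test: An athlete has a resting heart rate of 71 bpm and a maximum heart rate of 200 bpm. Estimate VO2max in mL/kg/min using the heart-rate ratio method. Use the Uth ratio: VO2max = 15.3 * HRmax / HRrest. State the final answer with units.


VO2max = 15.3 * HRmax / HRrest
VO2max = 15.3 * 200 / 71
VO2max = 3060 / 71 = 43.0986 mL/kg/min

43.0986 mL/kg/min


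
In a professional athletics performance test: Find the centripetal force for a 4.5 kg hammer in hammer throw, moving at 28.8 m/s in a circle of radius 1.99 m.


Fc = m * v^2 / r
v^2 = 28.8^2 = 829.44
Fc = 4.5 * 829.44 / 1.99
Fc = 3732.48 / 1.99 = 1875.6181 N

1875.6181 N


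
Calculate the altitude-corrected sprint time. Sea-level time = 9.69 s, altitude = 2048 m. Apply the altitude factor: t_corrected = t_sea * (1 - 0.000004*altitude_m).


Correction factor = 1 - 0.000004 * 2048 = 0.991808
t_corrected = t_sea * factor = 9.69 * 0.991808
t_corrected = 9.6106 s

9.6106 s


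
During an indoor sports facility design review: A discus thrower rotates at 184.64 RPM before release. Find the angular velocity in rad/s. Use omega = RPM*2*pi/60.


omega = RPM * 2 * pi / 60
omega = 184.64 * 2 * 3.14159 / 60
omega = 1160.1273 / 60 = 19.3355 rad/s

19.3355 rad/s


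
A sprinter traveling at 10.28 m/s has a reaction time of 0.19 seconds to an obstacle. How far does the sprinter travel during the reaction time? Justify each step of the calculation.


d = v * t
d = 10.28 * 0.19
d = 1.9532 m

1.9532 m


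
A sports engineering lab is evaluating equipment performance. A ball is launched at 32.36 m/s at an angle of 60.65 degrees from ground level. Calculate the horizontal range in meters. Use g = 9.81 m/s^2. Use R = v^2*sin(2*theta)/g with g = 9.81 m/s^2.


R = v^2 * sin(2*theta) / g
Convert angle to radians: theta = 60.65 deg = 1.0585 rad
sin(2*theta) = sin(2.1171) = 0.8545
R = 32.36^2 * 0.8545 / 9.81
R = 1047.1696 * 0.8545 / 9.81 = 91.2093 m

91.2093 m


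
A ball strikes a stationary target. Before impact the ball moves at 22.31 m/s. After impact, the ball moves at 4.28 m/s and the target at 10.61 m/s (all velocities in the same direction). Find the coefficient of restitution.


e = (v2_after - v1_after) / (v1_before - v2_before)
Numerator = 10.61 - 4.28 = 6.33
Denominator = 22.31 - 0 = 22.31
e = 6.33 / 22.31 = 0.2837

0.2837


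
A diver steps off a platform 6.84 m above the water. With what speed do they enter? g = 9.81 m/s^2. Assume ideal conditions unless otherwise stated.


v = sqrt(2 * g * h)
v = sqrt(2 * 9.81 * 6.84)
v = sqrt(134.2008) = 11.5845 m/s

11.5845 m/s


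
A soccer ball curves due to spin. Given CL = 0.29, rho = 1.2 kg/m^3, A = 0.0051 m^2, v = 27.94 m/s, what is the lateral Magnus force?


FM = 0.5 * CL * rho * A * v^2
FM = 0.5 * 0.29 * 1.2 * 0.0051 * 27.94^2
v^2 = 780.6436
FM = 0.5 * 0.29 * 1.2 * 0.0051 * 780.6436 = 0.6927 N

0.6927 N


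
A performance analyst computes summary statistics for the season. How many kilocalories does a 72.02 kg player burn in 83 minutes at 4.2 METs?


kcal = MET * mass * time_hr
Convert time: 83 min = 1.3833 hr
kcal = 4.2 * 72.02 * 1.3833
kcal = 418.4362 kcal

418.4362 kcal


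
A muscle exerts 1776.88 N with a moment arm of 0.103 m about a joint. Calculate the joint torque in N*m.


tau = F * d
tau = 1776.88 * 0.103
tau = 183.0186 N*m

183.0186 N*m


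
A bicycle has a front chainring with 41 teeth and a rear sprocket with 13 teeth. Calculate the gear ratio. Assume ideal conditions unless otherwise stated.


GR = front_teeth / rear_teeth
GR = 41 / 13
GR = 3.1538

3.1538


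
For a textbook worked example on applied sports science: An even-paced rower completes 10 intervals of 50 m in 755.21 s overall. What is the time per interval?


Split time = total_time / n_laps = 755.21 / 10
Split time = 75.521 s per lap

75.521 s


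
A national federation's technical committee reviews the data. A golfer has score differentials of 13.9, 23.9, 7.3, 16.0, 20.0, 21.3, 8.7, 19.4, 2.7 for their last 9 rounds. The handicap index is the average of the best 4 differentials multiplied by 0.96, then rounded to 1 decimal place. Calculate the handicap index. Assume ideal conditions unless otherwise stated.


All differentials: 13.9, 23.9, 7.3, 16.0, 20.0, 21.3, 8.7, 19.4, 2.7
Sorted: 2.7, 7.3, 8.7, 13.9, 16.0, 19.4, 20.0, 21.3, 23.9
Best 4: 2.7, 7.3, 8.7, 13.9
Average of best = 32.6 / 4 = 8.15
Raw index = 8.15 * 0.96 = 7.824
Handicap index = round(7.824, 1) = 7.8

7.8


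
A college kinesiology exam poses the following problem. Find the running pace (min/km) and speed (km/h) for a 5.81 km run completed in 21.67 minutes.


Pace = time / distance = 21.67 min / 5.81 km = 3.7298 min/km
Speed = distance / time_in_hours = 5.81 / 0.3612 hr
Speed = 16.0868 km/h

3.7298 min/km, 16.0868 km/h


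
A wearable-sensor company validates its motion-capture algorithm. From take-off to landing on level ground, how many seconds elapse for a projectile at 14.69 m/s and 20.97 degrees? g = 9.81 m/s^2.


T = 2*v*sin(theta)/g
sin(theta) = sin(20.97 deg) = 0.3579
T = 2*14.69*0.3579 / 9.81
T = 10.5145 / 9.81 = 1.0718 s

1.0718 s


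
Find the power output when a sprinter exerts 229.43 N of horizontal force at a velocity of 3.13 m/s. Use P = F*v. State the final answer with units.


P = F * v
P = 229.43 * 3.13
P = 718.1159 W

718.1159 W


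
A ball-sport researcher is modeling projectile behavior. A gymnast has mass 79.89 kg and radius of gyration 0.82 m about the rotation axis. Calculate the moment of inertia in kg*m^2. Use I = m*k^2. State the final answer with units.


I = m * k^2
I = 79.89 * 0.82^2
I = 79.89 * 0.6724 = 53.718 kg*m^2

53.718 kg*m^2


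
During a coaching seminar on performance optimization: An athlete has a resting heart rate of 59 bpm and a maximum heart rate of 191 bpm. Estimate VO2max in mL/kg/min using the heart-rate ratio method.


VO2max = 15.3 * HRmax / HRrest
VO2max = 15.3 * 191 / 59
VO2max = 2922.3 / 59 = 49.5305 mL/kg/min

49.5305 mL/kg/min


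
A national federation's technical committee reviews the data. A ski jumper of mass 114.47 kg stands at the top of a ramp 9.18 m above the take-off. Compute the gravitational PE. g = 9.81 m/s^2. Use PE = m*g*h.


PE = m * g * h
PE = 114.47 * 9.81 * 9.18
PE = 1122.9507 * 9.18 = 10308.6874 J

10308.6874 J


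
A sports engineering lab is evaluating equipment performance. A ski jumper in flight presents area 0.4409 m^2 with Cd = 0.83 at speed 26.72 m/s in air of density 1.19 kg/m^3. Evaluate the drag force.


Fd = 0.5 * Cd * rho * A * v^2
Fd = 0.5 * 0.83 * 1.19 * 0.4409 * 26.72^2
v^2 = 713.9584
Fd = 0.5 * 0.83 * 1.19 * 0.4409 * 713.9584 = 155.4562 N

155.4562 N


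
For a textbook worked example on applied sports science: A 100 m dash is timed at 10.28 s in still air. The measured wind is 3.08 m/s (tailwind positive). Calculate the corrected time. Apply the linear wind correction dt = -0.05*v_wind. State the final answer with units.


dt = -0.05 * v_wind = -0.05 * 3.08 = -0.154 s
t_corrected = t_still + dt = 10.28 + (-0.154)
t_corrected = 10.126 s

10.126 s


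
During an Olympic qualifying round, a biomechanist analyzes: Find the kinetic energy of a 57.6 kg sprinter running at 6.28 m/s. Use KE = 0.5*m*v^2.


KE = 0.5 * m * v^2
KE = 0.5 * 57.6 * 6.28^2
KE = 0.5 * 57.6 * 39.4384 = 1135.8259 J

1135.8259 J


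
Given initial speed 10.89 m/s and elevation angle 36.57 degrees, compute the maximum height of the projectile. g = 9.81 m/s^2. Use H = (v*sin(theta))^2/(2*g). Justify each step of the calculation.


H = (v*sin(theta))^2 / (2*g)
vy = v*sin(theta) = 10.89 * sin(36.57 deg) = 6.4883 m/s
H = vy^2 / (2*g) = 42.0982 / (2*9.81)
H = 42.0982 / 19.62 = 2.1457 m

2.1457 m


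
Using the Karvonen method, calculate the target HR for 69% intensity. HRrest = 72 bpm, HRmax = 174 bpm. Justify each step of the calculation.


Target = HRrest + pct*(HRmax - HRrest)
Heart rate reserve = HRmax - HRrest = 174 - 72 = 102 bpm
Fraction = 69% = 0.69
Target = 72 + 0.69 * 102
Target = 72 + 70.38 = 142.38 bpm

142.38 bpm


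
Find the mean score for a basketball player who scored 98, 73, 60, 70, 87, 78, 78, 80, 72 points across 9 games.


Average = sum / n
Sum = 696
Average = 696 / 9 = 77.3333

77.3333


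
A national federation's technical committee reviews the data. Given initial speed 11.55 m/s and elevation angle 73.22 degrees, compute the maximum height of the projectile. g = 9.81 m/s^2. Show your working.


H = (v*sin(theta))^2 / (2*g)
vy = v*sin(theta) = 11.55 * sin(73.22 deg) = 11.0582 m/s
H = vy^2 / (2*g) = 122.2839 / (2*9.81)
H = 122.2839 / 19.62 = 6.2326 m

6.2326 m


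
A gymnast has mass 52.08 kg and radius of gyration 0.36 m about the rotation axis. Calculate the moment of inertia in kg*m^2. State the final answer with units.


I = m * k^2
I = 52.08 * 0.36^2
I = 52.08 * 0.1296 = 6.7496 kg*m^2

6.7496 kg*m^2


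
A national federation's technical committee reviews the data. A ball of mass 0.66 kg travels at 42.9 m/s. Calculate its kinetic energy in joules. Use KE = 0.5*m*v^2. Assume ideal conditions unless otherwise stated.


KE = 0.5 * m * v^2
KE = 0.5 * 0.66 * 42.9^2
KE = 0.5 * 0.66 * 1840.41 = 607.3353 J

607.3353 J


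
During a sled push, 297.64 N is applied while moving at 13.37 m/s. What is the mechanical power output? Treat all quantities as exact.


P = F * v
P = 297.64 * 13.37
P = 3979.4468 W

3979.4468 W


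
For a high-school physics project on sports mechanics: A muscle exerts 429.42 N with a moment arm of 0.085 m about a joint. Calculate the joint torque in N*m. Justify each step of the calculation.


tau = F * d
tau = 429.42 * 0.085
tau = 36.5007 N*m

36.5007 N*m


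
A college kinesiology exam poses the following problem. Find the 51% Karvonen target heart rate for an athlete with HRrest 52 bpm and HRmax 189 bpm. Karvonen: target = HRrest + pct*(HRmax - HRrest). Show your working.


Target = HRrest + pct*(HRmax - HRrest)
Heart rate reserve = HRmax - HRrest = 189 - 52 = 137 bpm
Fraction = 51% = 0.51
Target = 52 + 0.51 * 137
Target = 52 + 69.87 = 121.87 bpm

121.87 bpm


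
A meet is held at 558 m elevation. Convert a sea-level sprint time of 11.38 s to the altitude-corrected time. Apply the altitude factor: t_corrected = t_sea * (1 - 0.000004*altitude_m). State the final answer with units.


Correction factor = 1 - 0.000004 * 558 = 0.997768
t_corrected = t_sea * factor = 11.38 * 0.997768
t_corrected = 11.3546 s

11.3546 s


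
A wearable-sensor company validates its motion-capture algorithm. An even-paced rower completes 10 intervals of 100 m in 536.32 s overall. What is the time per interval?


Split time = total_time / n_laps = 536.32 / 10
Split time = 53.632 s per lap

53.632 s


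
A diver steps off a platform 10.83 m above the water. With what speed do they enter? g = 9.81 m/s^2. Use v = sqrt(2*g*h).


v = sqrt(2 * g * h)
v = sqrt(2 * 9.81 * 10.83)
v = sqrt(212.4846) = 14.5769 m/s

14.5769 m/s


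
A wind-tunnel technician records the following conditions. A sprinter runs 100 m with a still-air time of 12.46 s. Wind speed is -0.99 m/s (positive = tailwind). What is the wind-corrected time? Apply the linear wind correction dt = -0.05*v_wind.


dt = -0.05 * v_wind = -0.05 * -0.99 = 0.0495 s
t_corrected = t_still + dt = 12.46 + (0.0495)
t_corrected = 12.5095 s

12.5095 s


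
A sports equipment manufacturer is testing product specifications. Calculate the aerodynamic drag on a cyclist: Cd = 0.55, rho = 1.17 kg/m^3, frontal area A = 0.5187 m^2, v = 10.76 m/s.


Fd = 0.5 * Cd * rho * A * v^2
Fd = 0.5 * 0.55 * 1.17 * 0.5187 * 10.76^2
v^2 = 115.7776
Fd = 0.5 * 0.55 * 1.17 * 0.5187 * 115.7776 = 19.3223 N

19.3223 N


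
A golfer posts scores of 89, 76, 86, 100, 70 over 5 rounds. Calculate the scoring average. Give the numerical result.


Average = sum / n
Sum = 421
Average = 421 / 5 = 84.2

84.2


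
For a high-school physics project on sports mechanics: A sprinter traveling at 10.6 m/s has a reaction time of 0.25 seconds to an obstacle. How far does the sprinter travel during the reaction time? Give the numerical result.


d = v * t
d = 10.6 * 0.25
d = 2.65 m

2.65 m


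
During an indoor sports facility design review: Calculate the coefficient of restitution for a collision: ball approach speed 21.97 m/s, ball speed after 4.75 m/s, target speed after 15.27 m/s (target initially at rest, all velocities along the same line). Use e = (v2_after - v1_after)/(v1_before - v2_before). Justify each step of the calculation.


e = (v2_after - v1_after) / (v1_before - v2_before)
Numerator = 15.27 - 4.75 = 10.52
Denominator = 21.97 - 0 = 21.97
e = 10.52 / 21.97 = 0.4788

0.4788


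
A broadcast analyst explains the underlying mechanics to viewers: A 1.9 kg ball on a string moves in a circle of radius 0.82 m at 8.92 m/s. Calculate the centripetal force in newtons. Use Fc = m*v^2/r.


Fc = m * v^2 / r
v^2 = 8.92^2 = 79.5664
Fc = 1.9 * 79.5664 / 0.82
Fc = 151.1762 / 0.82 = 184.3612 N

184.3612 N


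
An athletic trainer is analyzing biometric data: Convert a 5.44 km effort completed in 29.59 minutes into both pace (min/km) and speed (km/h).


Pace = time / distance = 29.59 min / 5.44 km = 5.4393 min/km
Speed = distance / time_in_hours = 5.44 / 0.4932 hr
Speed = 11.0308 km/h

5.4393 min/km, 11.0308 km/h


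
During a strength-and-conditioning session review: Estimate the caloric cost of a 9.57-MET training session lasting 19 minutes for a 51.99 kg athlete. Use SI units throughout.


kcal = MET * mass * time_hr
Convert time: 19 min = 0.3167 hr
kcal = 9.57 * 51.99 * 0.3167
kcal = 157.5557 kcal

157.5557 kcal


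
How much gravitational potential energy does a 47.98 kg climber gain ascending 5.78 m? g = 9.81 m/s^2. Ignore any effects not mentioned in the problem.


PE = m * g * h
PE = 47.98 * 9.81 * 5.78
PE = 470.6838 * 5.78 = 2720.5524 J

2720.5524 J


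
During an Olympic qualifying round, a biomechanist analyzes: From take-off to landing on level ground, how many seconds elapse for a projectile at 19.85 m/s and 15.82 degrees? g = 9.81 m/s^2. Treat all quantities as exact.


T = 2*v*sin(theta)/g
sin(theta) = sin(15.82 deg) = 0.2726
T = 2*19.85*0.2726 / 9.81
T = 10.8229 / 9.81 = 1.1032 s

1.1032 s


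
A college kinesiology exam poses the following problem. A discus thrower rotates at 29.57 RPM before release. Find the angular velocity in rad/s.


omega = RPM * 2 * pi / 60
omega = 29.57 * 2 * 3.14159 / 60
omega = 185.7938 / 60 = 3.0966 rad/s

3.0966 rad/s


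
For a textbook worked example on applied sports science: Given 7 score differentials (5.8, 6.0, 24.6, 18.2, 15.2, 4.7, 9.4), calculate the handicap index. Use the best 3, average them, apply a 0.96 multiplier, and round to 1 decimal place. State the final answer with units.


All differentials: 5.8, 6.0, 24.6, 18.2, 15.2, 4.7, 9.4
Sorted: 4.7, 5.8, 6.0, 9.4, 15.2, 18.2, 24.6
Best 3: 4.7, 5.8, 6.0
Average of best = 16.5 / 3 = 5.5
Raw index = 5.5 * 0.96 = 5.28
Handicap index = round(5.28, 1) = 5.3

5.3


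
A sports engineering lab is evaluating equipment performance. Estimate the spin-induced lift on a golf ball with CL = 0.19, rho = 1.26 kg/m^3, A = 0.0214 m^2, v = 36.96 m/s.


FM = 0.5 * CL * rho * A * v^2
FM = 0.5 * 0.19 * 1.26 * 0.0214 * 36.96^2
v^2 = 1366.0416
FM = 0.5 * 0.19 * 1.26 * 0.0214 * 1366.0416 = 3.4992 N

3.4992 N


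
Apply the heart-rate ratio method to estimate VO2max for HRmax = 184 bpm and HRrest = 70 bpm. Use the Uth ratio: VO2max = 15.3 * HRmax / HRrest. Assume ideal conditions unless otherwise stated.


VO2max = 15.3 * HRmax / HRrest
VO2max = 15.3 * 184 / 70
VO2max = 2815.2 / 70 = 40.2171 mL/kg/min

40.2171 mL/kg/min


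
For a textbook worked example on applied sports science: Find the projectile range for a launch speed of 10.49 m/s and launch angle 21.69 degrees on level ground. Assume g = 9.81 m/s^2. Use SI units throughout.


R = v^2 * sin(2*theta) / g
Convert angle to radians: theta = 21.69 deg = 0.3786 rad
sin(2*theta) = sin(0.7571) = 0.6868
R = 10.49^2 * 0.6868 / 9.81
R = 110.0401 * 0.6868 / 9.81 = 7.7043 m

7.7043 m


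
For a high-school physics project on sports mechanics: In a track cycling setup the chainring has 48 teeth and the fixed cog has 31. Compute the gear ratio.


GR = front_teeth / rear_teeth
GR = 48 / 31
GR = 1.5484

1.5484


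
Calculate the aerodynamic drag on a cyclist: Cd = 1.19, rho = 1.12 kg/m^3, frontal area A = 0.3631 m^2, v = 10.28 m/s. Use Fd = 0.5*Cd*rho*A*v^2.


Fd = 0.5 * Cd * rho * A * v^2
Fd = 0.5 * 1.19 * 1.12 * 0.3631 * 10.28^2
v^2 = 105.6784
Fd = 0.5 * 1.19 * 1.12 * 0.3631 * 105.6784 = 25.571 N

25.571 N


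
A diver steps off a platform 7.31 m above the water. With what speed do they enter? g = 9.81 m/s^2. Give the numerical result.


v = sqrt(2 * g * h)
v = sqrt(2 * 9.81 * 7.31)
v = sqrt(143.4222) = 11.9759 m/s

11.9759 m/s


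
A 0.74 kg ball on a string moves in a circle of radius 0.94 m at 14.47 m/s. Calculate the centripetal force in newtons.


Fc = m * v^2 / r
v^2 = 14.47^2 = 209.3809
Fc = 0.74 * 209.3809 / 0.94
Fc = 154.9419 / 0.94 = 164.8318 N

164.8318 N


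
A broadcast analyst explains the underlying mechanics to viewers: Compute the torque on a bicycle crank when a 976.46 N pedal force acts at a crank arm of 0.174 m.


tau = F * d
tau = 976.46 * 0.174
tau = 169.904 N*m

169.904 N*m


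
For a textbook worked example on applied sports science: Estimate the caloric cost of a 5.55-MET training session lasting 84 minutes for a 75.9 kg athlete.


kcal = MET * mass * time_hr
Convert time: 84 min = 1.4 hr
kcal = 5.55 * 75.9 * 1.4
kcal = 589.743 kcal

589.743 kcal


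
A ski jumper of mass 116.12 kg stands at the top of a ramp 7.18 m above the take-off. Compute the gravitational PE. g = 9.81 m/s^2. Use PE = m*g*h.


PE = m * g * h
PE = 116.12 * 9.81 * 7.18
PE = 1139.1372 * 7.18 = 8179.0051 J

8179.0051 J


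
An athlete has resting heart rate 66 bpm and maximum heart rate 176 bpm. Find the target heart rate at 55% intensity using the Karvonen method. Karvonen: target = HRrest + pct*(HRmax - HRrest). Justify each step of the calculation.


Target = HRrest + pct*(HRmax - HRrest)
Heart rate reserve = HRmax - HRrest = 176 - 66 = 110 bpm
Fraction = 55% = 0.55
Target = 66 + 0.55 * 110
Target = 66 + 60.5 = 126.5 bpm

126.5 bpm


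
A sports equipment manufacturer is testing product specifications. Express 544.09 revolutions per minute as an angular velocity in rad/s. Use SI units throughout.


omega = RPM * 2 * pi / 60
omega = 544.09 * 2 * 3.14159 / 60
omega = 3418.6183 / 60 = 56.977 rad/s

56.977 rad/s


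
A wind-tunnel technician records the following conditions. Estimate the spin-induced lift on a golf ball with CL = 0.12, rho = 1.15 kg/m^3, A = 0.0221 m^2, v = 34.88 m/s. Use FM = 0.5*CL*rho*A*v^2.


FM = 0.5 * CL * rho * A * v^2
FM = 0.5 * 0.12 * 1.15 * 0.0221 * 34.88^2
v^2 = 1216.6144
FM = 0.5 * 0.12 * 1.15 * 0.0221 * 1216.6144 = 1.8552 N

1.8552 N


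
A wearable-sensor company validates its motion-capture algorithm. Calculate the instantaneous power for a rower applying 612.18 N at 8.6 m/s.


P = F * v
P = 612.18 * 8.6
P = 5264.748 W

5264.748 W


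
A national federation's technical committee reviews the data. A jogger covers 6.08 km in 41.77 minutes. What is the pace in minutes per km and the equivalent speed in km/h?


Pace = time / distance = 41.77 min / 6.08 km = 6.8701 min/km
Speed = distance / time_in_hours = 6.08 / 0.6962 hr
Speed = 8.7335 km/h

6.8701 min/km, 8.7335 km/h


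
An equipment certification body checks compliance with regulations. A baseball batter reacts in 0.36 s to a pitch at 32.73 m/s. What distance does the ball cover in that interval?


d = v * t
d = 32.73 * 0.36
d = 11.7828 m

11.7828 m


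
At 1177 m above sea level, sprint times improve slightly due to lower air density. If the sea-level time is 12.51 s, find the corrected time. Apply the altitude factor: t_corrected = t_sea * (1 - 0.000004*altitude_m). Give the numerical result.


Correction factor = 1 - 0.000004 * 1177 = 0.995292
t_corrected = t_sea * factor = 12.51 * 0.995292
t_corrected = 12.4511 s

12.4511 s


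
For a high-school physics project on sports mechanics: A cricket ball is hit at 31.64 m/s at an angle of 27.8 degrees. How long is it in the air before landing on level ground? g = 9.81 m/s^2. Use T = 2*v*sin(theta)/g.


T = 2*v*sin(theta)/g
sin(theta) = sin(27.8 deg) = 0.4664
T = 2*31.64*0.4664 / 9.81
T = 29.5129 / 9.81 = 3.0085 s

3.0085 s


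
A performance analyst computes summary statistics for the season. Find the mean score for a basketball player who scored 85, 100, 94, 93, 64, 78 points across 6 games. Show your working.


Average = sum / n
Sum = 514
Average = 514 / 6 = 85.6667

85.6667


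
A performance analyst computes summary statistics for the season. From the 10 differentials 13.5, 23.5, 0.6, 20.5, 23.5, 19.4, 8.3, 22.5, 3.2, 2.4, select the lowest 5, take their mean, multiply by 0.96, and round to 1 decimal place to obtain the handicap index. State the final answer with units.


All differentials: 13.5, 23.5, 0.6, 20.5, 23.5, 19.4, 8.3, 22.5, 3.2, 2.4
Sorted: 0.6, 2.4, 3.2, 8.3, 13.5, 19.4, 20.5, 22.5, 23.5, 23.5
Best 5: 0.6, 2.4, 3.2, 8.3, 13.5
Average of best = 28 / 5 = 5.6
Raw index = 5.6 * 0.96 = 5.376
Handicap index = round(5.376, 1) = 5.4

5.4


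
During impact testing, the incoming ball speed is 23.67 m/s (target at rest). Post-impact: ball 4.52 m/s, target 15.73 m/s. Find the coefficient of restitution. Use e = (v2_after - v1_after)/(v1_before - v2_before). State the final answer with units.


e = (v2_after - v1_after) / (v1_before - v2_before)
Numerator = 15.73 - 4.52 = 11.21
Denominator = 23.67 - 0 = 23.67
e = 11.21 / 23.67 = 0.4736

0.4736


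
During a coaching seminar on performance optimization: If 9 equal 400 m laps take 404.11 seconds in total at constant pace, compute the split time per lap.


Split time = total_time / n_laps = 404.11 / 9
Split time = 44.9011 s per lap

44.9011 s


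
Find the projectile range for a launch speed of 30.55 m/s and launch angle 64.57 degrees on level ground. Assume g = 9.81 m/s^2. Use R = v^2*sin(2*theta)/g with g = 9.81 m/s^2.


R = v^2 * sin(2*theta) / g
Convert angle to radians: theta = 64.57 deg = 1.127 rad
sin(2*theta) = sin(2.2539) = 0.7756
R = 30.55^2 * 0.7756 / 9.81
R = 933.3025 * 0.7756 / 9.81 = 73.7895 m

73.7895 m


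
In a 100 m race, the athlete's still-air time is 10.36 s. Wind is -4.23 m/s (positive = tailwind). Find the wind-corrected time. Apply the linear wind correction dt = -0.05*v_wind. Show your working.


dt = -0.05 * v_wind = -0.05 * -4.23 = 0.2115 s
t_corrected = t_still + dt = 10.36 + (0.2115)
t_corrected = 10.5715 s

10.5715 s


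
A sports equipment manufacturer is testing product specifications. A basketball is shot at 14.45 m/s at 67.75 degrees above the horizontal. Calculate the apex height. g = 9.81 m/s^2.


H = (v*sin(theta))^2 / (2*g)
vy = v*sin(theta) = 14.45 * sin(67.75 deg) = 13.3741 m/s
H = vy^2 / (2*g) = 178.8655 / (2*9.81)
H = 178.8655 / 19.62 = 9.1165 m

9.1165 m


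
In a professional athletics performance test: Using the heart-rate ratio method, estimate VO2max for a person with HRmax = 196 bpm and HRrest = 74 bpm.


VO2max = 15.3 * HRmax / HRrest
VO2max = 15.3 * 196 / 74
VO2max = 2998.8 / 74 = 40.5243 mL/kg/min

40.5243 mL/kg/min


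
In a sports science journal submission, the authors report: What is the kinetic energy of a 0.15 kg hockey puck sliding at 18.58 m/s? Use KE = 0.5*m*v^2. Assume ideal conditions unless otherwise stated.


KE = 0.5 * m * v^2
KE = 0.5 * 0.15 * 18.58^2
KE = 0.5 * 0.15 * 345.2164 = 25.8912 J

25.8912 J


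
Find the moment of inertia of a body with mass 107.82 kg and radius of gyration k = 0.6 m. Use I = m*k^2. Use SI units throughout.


I = m * k^2
I = 107.82 * 0.6^2
I = 107.82 * 0.36 = 38.8152 kg*m^2

38.8152 kg*m^2


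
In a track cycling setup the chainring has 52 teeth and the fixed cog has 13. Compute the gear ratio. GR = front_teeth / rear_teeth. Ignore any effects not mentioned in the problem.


GR = front_teeth / rear_teeth
GR = 52 / 13
GR = 4

4


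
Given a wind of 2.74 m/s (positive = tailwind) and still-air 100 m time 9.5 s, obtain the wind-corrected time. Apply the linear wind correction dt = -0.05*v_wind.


dt = -0.05 * v_wind = -0.05 * 2.74 = -0.137 s
t_corrected = t_still + dt = 9.5 + (-0.137)
t_corrected = 9.363 s

9.363 s


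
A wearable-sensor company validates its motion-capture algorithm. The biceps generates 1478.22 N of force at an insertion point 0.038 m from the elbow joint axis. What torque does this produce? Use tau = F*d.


tau = F * d
tau = 1478.22 * 0.038
tau = 56.1724 N*m

56.1724 N*m


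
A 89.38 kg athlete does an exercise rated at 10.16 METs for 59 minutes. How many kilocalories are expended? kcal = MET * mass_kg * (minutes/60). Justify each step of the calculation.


kcal = MET * mass * time_hr
Convert time: 59 min = 0.9833 hr
kcal = 10.16 * 89.38 * 0.9833
kcal = 892.9658 kcal

892.9658 kcal
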